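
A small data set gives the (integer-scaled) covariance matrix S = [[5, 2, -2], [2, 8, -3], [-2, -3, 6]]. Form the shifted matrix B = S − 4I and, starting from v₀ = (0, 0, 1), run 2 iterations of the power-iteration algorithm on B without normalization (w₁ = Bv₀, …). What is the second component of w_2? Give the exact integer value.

B = S − 4I has rows (1, 2, -2); (2, 4, -3); (-2, -3, 2)
w1 = Bv₀ = (1·0 + 2·0 + (-2)·1; 2·0 + 4·0 + (-3)·1; (-2)·0 + (-3)·0 + 2·1) = (-2, -3, 2)
w2 = Bw1 = (1·(-2) + 2·(-3) + (-2)·2; 2·(-2) + 4·(-3) + (-3)·2; (-2)·(-2) + (-3)·(-3) + 2·2) = (-12, -22, 17)
Requested component of w2: -22

-22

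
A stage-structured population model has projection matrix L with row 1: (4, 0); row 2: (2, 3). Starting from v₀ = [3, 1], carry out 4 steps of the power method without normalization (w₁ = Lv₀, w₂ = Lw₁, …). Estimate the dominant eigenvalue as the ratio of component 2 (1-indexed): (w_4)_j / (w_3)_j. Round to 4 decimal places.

4.5422

w1 = Lv₀ = (12, 9)
w2 = Lw1 = (48, 51)
w3 = Lw2 = (192, 249)
w4 = Lw3 = (768, 1131)
Ratio at component: 1131 / 249 = 4.5422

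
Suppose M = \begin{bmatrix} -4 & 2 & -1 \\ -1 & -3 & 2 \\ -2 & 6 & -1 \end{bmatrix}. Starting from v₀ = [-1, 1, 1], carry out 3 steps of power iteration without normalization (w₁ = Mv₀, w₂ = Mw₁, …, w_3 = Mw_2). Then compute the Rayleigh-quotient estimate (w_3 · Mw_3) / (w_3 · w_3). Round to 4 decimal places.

λ ≈ -5.1941

w1 = Mv₀ = ((-4)·(-1) + 2·1 + (-1)·1; (-1)·(-1) + (-3)·1 + 2·1; (-2)·(-1) + 6·1 + (-1)·1) = (5, 0, 7)
w2 = Mw1 = ((-4)·5 + 2·0 + (-1)·7; (-1)·5 + (-3)·0 + 2·7; (-2)·5 + 6·0 + (-1)·7) = (-27, 9, -17)
w3 = Mw2 = (143, -34, 125)
Mw3 = (-765, 209, -615)
w3·Mw3 = 143·(-765) + (-34)·209 + 125·(-615) = -193376; w3·w3 = 143·143 + (-34)·(-34) + 125·125 = 37230
λ ≈ -193376/37230 = -5.1941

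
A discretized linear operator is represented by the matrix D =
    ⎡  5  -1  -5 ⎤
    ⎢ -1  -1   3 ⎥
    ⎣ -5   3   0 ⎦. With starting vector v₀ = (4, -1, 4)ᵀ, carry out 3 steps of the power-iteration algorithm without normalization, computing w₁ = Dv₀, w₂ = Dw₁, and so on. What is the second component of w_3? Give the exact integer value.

w1 = Dv₀ = (1, 9, -23)
w2 = Dw1 = (111, -79, 22)
w3 = Dw2 = (524, 34, -792)
The requested component of w3 is 34.

34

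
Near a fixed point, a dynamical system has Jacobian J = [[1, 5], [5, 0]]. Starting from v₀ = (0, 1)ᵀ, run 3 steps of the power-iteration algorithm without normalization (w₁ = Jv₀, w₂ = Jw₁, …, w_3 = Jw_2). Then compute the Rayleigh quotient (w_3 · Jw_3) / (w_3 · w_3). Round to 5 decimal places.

w1 = Jv₀ = (5, 0)
w2 = Jw1 = (5, 25)
w3 = Jw2 = (130, 25)
Jw3 = (255, 650)
w3·Jw3 = 130·255 + 25·650 = 49400; w3·w3 = 130·130 + 25·25 = 17525
λ ≈ 49400/17525 = 2.81883

λ ≈ 2.81883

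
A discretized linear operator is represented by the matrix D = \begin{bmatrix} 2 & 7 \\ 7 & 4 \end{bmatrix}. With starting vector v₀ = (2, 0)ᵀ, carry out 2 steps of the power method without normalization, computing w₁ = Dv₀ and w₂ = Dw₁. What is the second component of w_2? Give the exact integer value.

84

w1 = Dv₀ = (2·2 + 7·0; 7·2 + 4·0) = (4, 14)
w2 = Dw1 = (2·4 + 7·14; 7·4 + 4·14) = (106, 84)
The requested component of w2 is 84.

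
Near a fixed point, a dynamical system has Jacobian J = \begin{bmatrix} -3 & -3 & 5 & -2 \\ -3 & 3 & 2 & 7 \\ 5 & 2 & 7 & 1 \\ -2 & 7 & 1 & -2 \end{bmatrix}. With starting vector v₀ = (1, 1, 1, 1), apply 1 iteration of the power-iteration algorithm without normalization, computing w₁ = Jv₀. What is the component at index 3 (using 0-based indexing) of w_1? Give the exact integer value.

4

w1 = Jv₀ = (-3, 9, 15, 4)
The requested component of w1 is 4.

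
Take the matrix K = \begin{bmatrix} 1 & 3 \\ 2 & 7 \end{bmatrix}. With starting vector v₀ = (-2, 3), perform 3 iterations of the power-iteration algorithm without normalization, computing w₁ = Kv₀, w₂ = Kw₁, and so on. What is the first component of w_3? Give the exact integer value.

457

w1 = Kv₀ = (1·(-2) + 3·3; 2·(-2) + 7·3) = (7, 17)
w2 = Kw1 = (1·7 + 3·17; 2·7 + 7·17) = (58, 133)
w3 = Kw2 = (457, 1047)
The requested component of w3 is 457.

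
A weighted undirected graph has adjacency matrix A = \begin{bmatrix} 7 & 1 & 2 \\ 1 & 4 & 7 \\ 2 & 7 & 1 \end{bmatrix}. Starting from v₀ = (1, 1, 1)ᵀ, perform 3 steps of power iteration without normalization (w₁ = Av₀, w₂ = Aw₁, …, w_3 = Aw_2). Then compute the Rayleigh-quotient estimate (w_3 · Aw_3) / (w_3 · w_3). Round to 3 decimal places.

w1 = Av₀ = (7·1 + 1·1 + 2·1; 1·1 + 4·1 + 7·1; 2·1 + 7·1 + 1·1) = (10, 12, 10)
w2 = Aw1 = (7·10 + 1·12 + 2·10; 1·10 + 4·12 + 7·10; 2·10 + 7·12 + 1·10) = (102, 128, 114)
w3 = Aw2 = (1070, 1412, 1214)
Aw3 = (11330, 15216, 13238)
w3·Aw3 = 1070·11330 + 1412·15216 + 1214·13238 = 49679024; w3·w3 = 1070·1070 + 1412·1412 + 1214·1214 = 4612440
λ ≈ 49679024/4612440 = 10.771

λ ≈ 10.771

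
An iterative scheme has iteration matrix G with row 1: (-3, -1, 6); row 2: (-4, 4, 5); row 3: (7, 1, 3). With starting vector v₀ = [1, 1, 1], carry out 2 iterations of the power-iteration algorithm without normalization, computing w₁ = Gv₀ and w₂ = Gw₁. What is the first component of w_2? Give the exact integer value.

w1 = Gv₀ = ((-3)·1 + (-1)·1 + 6·1; (-4)·1 + 4·1 + 5·1; 7·1 + 1·1 + 3·1) = (2, 5, 11)
w2 = Gw1 = ((-3)·2 + (-1)·5 + 6·11; (-4)·2 + 4·5 + 5·11; 7·2 + 1·5 + 3·11) = (55, 67, 52)
The requested component of w2 is 55.

55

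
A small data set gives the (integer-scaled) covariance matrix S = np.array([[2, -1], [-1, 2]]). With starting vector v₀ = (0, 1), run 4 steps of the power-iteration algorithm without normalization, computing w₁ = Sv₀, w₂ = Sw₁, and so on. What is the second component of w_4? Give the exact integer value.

w1 = Sv₀ = (2·0 + (-1)·1; (-1)·0 + 2·1) = (-1, 2)
w2 = Sw1 = (2·(-1) + (-1)·2; (-1)·(-1) + 2·2) = (-4, 5)
w3 = Sw2 = (-13, 14)
w4 = Sw3 = (-40, 41)
The requested component of w4 is 41.

41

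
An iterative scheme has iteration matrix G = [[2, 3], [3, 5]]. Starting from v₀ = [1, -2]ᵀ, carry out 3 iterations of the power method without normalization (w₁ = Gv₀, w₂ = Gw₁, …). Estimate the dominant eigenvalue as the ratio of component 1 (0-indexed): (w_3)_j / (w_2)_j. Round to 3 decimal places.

λ ≈ 6.851

w1 = Gv₀ = (2·1 + 3·(-2); 3·1 + 5·(-2)) = (-4, -7)
w2 = Gw1 = (2·(-4) + 3·(-7); 3·(-4) + 5·(-7)) = (-29, -47)
w3 = Gw2 = (-199, -322)
Ratio at component: -322 / -47 = 6.851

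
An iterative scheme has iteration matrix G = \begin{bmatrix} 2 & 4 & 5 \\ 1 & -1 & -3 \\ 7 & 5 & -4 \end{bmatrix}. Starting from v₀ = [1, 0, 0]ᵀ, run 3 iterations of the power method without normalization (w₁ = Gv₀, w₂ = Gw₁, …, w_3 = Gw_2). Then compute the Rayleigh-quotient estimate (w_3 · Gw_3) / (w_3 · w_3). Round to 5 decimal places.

λ ≈ -4.79617

w1 = Gv₀ = (2·1 + 4·0 + 5·0; 1·1 + (-1)·0 + (-3)·0; 7·1 + 5·0 + (-4)·0) = (2, 1, 7)
w2 = Gw1 = (2·2 + 4·1 + 5·7; 1·2 + (-1)·1 + (-3)·7; 7·2 + 5·1 + (-4)·7) = (43, -20, -9)
w3 = Gw2 = (-39, 90, 237)
Gw3 = (1467, -840, -771)
w3·Gw3 = (-39)·1467 + 90·(-840) + 237·(-771) = -315540; w3·w3 = (-39)·(-39) + 90·90 + 237·237 = 65790
λ ≈ -315540/65790 = -4.79617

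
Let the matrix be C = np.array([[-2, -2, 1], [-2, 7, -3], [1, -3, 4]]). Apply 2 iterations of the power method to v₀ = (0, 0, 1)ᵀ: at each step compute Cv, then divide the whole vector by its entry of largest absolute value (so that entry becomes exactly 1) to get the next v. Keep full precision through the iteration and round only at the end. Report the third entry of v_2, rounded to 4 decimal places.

Cv0 = (1.00000, -3.00000, 4.00000); divide by 4.00000 → v1 = (0.25000, -0.75000, 1.00000)
Cv1 = (2.00000, -8.75000, 6.50000); divide by -8.75000 → v2 = (-0.22857, 1.00000, -0.74286)
Requested entry of v2: 26/-35 = -0.7429

-0.7429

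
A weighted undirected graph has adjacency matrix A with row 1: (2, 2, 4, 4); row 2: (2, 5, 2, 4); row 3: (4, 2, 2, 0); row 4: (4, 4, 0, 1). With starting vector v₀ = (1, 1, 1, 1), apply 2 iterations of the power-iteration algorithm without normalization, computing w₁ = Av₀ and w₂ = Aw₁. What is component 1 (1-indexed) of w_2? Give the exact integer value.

w1 = Av₀ = (12, 13, 8, 9)
w2 = Aw1 = (118, 141, 90, 109)
The requested component of w2 is 118.

118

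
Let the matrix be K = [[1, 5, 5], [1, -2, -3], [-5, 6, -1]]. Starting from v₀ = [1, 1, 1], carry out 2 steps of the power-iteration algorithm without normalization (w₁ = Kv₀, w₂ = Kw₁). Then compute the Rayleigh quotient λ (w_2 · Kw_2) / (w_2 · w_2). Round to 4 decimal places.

λ ≈ -1.8571

w1 = Kv₀ = (1·1 + 5·1 + 5·1; 1·1 + (-2)·1 + (-3)·1; (-5)·1 + 6·1 + (-1)·1) = (11, -4, 0)
w2 = Kw1 = (1·11 + 5·(-4) + 5·0; 1·11 + (-2)·(-4) + (-3)·0; (-5)·11 + 6·(-4) + (-1)·0) = (-9, 19, -79)
Kw2 = (-309, 190, 238)
w2·Kw2 = (-9)·(-309) + 19·190 + (-79)·238 = -12411; w2·w2 = (-9)·(-9) + 19·19 + (-79)·(-79) = 6683
λ ≈ -12411/6683 = -1.8571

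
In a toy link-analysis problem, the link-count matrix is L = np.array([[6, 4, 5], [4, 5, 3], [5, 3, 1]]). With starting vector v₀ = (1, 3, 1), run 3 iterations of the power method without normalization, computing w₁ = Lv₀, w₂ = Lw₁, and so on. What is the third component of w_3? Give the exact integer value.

2442

w1 = Lv₀ = (6·1 + 4·3 + 5·1; 4·1 + 5·3 + 3·1; 5·1 + 3·3 + 1·1) = (23, 22, 15)
w2 = Lw1 = (6·23 + 4·22 + 5·15; 4·23 + 5·22 + 3·15; 5·23 + 3·22 + 1·15) = (301, 247, 196)
w3 = Lw2 = (3774, 3027, 2442)
The requested component of w3 is 2442.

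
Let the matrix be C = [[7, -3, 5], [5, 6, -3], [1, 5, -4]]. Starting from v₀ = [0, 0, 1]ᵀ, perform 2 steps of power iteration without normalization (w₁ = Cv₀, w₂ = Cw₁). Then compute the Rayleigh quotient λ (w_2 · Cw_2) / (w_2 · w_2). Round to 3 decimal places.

w1 = Cv₀ = (5, -3, -4)
w2 = Cw1 = (24, 19, 6)
Cw2 = (141, 216, 95)
w2·Cw2 = 24·141 + 19·216 + 6·95 = 8058; w2·w2 = 24·24 + 19·19 + 6·6 = 973
λ ≈ 8058/973 = 8.282

λ ≈ 8.282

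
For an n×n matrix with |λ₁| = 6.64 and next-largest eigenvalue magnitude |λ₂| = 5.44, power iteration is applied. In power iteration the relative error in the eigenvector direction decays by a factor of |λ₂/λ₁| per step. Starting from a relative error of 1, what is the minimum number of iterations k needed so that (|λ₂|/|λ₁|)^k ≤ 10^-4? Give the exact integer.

|λ₂/λ₁| = 5.44/6.64 = 0.81928
Need k ≥ ln(10^-4) / ln(0.81928) = -9.2103 / -0.1993 ≈ 46.206
Smallest integer k satisfying the bound: 47

47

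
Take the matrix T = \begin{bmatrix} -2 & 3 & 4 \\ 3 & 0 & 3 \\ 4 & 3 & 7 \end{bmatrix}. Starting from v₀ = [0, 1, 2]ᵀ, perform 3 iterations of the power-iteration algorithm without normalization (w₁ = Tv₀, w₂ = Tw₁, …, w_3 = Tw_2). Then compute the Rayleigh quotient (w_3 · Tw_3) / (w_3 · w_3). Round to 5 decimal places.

w1 = Tv₀ = ((-2)·0 + 3·1 + 4·2; 3·0 + 0·1 + 3·2; 4·0 + 3·1 + 7·2) = (11, 6, 17)
w2 = Tw1 = ((-2)·11 + 3·6 + 4·17; 3·11 + 0·6 + 3·17; 4·11 + 3·6 + 7·17) = (64, 84, 181)
w3 = Tw2 = (848, 735, 1775)
Tw3 = (7609, 7869, 18022)
w3·Tw3 = 848·7609 + 735·7869 + 1775·18022 = 44225197; w3·w3 = 848·848 + 735·735 + 1775·1775 = 4409954
λ ≈ 44225197/4409954 = 10.02849

λ ≈ 10.02849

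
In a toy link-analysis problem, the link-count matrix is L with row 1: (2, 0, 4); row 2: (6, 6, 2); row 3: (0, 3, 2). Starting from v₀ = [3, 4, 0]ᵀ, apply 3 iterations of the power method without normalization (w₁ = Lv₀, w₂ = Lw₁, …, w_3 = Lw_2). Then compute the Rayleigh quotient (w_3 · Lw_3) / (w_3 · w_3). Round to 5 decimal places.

8.59678

w1 = Lv₀ = (2·3 + 0·4 + 4·0; 6·3 + 6·4 + 2·0; 0·3 + 3·4 + 2·0) = (6, 42, 12)
w2 = Lw1 = (2·6 + 0·42 + 4·12; 6·6 + 6·42 + 2·12; 0·6 + 3·42 + 2·12) = (60, 312, 150)
w3 = Lw2 = (720, 2532, 1236)
Lw3 = (6384, 21984, 10068)
w3·Lw3 = 720·6384 + 2532·21984 + 1236·10068 = 72704016; w3·w3 = 720·720 + 2532·2532 + 1236·1236 = 8457120
λ ≈ 72704016/8457120 = 8.59678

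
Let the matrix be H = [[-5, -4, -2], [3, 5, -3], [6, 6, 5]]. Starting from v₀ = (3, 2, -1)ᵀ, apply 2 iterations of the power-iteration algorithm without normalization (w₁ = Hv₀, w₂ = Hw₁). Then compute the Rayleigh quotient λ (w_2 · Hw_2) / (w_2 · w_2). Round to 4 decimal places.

λ ≈ 2.8927

w1 = Hv₀ = (-21, 22, 25)
w2 = Hw1 = (-33, -28, 131)
Hw2 = (15, -632, 289)
w2·Hw2 = (-33)·15 + (-28)·(-632) + 131·289 = 55060; w2·w2 = (-33)·(-33) + (-28)·(-28) + 131·131 = 19034
λ ≈ 55060/19034 = 2.8927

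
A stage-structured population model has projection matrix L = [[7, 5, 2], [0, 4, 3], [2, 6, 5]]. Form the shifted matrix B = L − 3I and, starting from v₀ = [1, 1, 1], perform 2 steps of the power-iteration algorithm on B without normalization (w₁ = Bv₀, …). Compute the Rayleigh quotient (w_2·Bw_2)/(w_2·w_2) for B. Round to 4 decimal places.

μ ≈ 7.5385

B = L − 3I has rows (4, 5, 2); (0, 1, 3); (2, 6, 2)
w1 = Bv₀ = (4·1 + 5·1 + 2·1; 0·1 + 1·1 + 3·1; 2·1 + 6·1 + 2·1) = (11, 4, 10)
w2 = Bw1 = (4·11 + 5·4 + 2·10; 0·11 + 1·4 + 3·10; 2·11 + 6·4 + 2·10) = (84, 34, 66)
Bw2 = (638, 232, 504)
w2·Bw2 = 94744; w2·w2 = 12568; μ ≈ 94744/12568 = 7.5385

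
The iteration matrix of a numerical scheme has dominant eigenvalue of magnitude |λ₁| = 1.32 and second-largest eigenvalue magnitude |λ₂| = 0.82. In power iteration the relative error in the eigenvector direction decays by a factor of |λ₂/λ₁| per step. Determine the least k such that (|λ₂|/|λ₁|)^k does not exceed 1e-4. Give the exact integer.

|λ₂/λ₁| = 0.82/1.32 = 0.62121
Need k ≥ ln(1e-4) / ln(0.62121) = -9.2103 / -0.4761 ≈ 19.346
Smallest integer k satisfying the bound: 20

20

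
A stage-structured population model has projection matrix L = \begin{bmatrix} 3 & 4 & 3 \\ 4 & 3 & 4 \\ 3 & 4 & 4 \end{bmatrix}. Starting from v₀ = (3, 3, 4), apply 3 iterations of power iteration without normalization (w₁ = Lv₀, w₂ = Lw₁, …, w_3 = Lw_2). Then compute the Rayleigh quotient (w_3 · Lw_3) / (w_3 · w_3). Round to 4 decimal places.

λ ≈ 10.6873

w1 = Lv₀ = (3·3 + 4·3 + 3·4; 4·3 + 3·3 + 4·4; 3·3 + 4·3 + 4·4) = (33, 37, 37)
w2 = Lw1 = (3·33 + 4·37 + 3·37; 4·33 + 3·37 + 4·37; 3·33 + 4·37 + 4·37) = (358, 391, 395)
w3 = Lw2 = (3823, 4185, 4218)
Lw3 = (40863, 44719, 45081)
w3·Lw3 = 3823·40863 + 4185·44719 + 4218·45081 = 533519922; w3·w3 = 3823·3823 + 4185·4185 + 4218·4218 = 49921078
λ ≈ 533519922/49921078 = 10.6873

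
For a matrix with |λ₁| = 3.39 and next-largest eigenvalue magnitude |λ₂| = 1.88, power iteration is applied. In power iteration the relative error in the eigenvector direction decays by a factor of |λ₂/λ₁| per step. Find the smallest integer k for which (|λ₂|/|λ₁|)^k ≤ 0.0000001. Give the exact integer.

28

|λ₂/λ₁| = 1.88/3.39 = 0.55457
Need k ≥ ln(0.0000001) / ln(0.55457) = -16.1181 / -0.5896 ≈ 27.339
Smallest integer k satisfying the bound: 28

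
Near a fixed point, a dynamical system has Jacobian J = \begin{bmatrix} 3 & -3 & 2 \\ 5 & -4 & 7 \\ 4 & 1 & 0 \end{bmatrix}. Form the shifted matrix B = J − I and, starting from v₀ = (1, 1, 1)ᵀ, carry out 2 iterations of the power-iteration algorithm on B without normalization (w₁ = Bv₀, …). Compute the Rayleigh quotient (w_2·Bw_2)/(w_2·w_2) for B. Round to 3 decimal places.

B = J − I has rows (2, -3, 2); (5, -5, 7); (4, 1, -1)
w1 = Bv₀ = (2·1 + (-3)·1 + 2·1; 5·1 + (-5)·1 + 7·1; 4·1 + 1·1 + (-1)·1) = (1, 7, 4)
w2 = Bw1 = (2·1 + (-3)·7 + 2·4; 5·1 + (-5)·7 + 7·4; 4·1 + 1·7 + (-1)·4) = (-11, -2, 7)
Bw2 = (-2, 4, -53)
w2·Bw2 = -357; w2·w2 = 174; μ ≈ -357/174 = -2.052

-2.052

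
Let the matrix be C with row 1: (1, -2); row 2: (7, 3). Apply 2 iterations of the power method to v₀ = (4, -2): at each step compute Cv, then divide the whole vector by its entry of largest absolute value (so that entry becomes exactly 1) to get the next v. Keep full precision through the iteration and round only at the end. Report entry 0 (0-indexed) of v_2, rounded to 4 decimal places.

Cv0 = (8.00000, 22.00000); divide by 22.00000 → v1 = (0.36364, 1.00000)
Cv1 = (-1.63636, 5.54545); divide by 5.54545 → v2 = (-0.29508, 1.00000)
Requested entry of v2: -36/122 = -0.2951

-0.2951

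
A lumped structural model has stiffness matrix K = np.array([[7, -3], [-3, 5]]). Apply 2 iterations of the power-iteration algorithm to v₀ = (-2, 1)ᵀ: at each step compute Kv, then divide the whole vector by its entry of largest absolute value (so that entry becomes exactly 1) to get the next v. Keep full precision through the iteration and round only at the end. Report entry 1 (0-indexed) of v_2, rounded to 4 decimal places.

-0.6974

Kv0 = (-17.00000, 11.00000); divide by -17.00000 → v1 = (1.00000, -0.64706)
Kv1 = (8.94118, -6.23529); divide by 8.94118 → v2 = (1.00000, -0.69737)
Requested entry of v2: 106/-152 = -0.6974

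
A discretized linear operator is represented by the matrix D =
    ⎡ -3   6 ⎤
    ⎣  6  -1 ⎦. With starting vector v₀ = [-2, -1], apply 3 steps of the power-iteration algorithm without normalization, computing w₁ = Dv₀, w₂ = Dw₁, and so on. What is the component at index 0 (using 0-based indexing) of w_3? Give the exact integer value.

w1 = Dv₀ = (0, -11)
w2 = Dw1 = (-66, 11)
w3 = Dw2 = (264, -407)
The requested component of w3 is 264.

264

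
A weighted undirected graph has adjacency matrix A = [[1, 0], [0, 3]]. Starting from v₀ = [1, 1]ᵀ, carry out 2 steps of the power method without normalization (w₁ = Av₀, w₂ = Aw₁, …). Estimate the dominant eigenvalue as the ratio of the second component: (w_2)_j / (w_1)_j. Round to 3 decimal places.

λ ≈ 3.000

w1 = Av₀ = (1·1 + 0·1; 0·1 + 3·1) = (1, 3)
w2 = Aw1 = (1·1 + 0·3; 0·1 + 3·3) = (1, 9)
Ratio at component: 9 / 3 = 3.000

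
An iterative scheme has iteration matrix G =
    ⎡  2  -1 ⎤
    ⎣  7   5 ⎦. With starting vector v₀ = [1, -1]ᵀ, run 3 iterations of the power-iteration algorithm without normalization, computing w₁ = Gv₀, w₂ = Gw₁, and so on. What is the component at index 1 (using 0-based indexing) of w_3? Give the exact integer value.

w1 = Gv₀ = (3, 2)
w2 = Gw1 = (4, 31)
w3 = Gw2 = (-23, 183)
The requested component of w3 is 183.

183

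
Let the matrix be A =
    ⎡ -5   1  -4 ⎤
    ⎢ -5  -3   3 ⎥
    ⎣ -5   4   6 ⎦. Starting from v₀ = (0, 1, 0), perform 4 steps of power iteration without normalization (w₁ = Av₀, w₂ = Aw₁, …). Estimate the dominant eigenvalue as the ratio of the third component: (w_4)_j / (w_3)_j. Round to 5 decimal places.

λ ≈ 5.25664

w1 = Av₀ = ((-5)·0 + 1·1 + (-4)·0; (-5)·0 + (-3)·1 + 3·0; (-5)·0 + 4·1 + 6·0) = (1, -3, 4)
w2 = Aw1 = ((-5)·1 + 1·(-3) + (-4)·4; (-5)·1 + (-3)·(-3) + 3·4; (-5)·1 + 4·(-3) + 6·4) = (-24, 16, 7)
w3 = Aw2 = (108, 93, 226)
w4 = Aw3 = (-1351, -141, 1188)
Ratio at component: 1188 / 226 = 5.25664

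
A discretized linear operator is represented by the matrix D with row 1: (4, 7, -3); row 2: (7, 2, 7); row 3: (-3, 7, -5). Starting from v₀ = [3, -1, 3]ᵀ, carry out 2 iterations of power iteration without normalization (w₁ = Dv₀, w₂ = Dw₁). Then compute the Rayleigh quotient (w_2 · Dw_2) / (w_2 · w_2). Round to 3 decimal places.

-9.167

w1 = Dv₀ = (4·3 + 7·(-1) + (-3)·3; 7·3 + 2·(-1) + 7·3; (-3)·3 + 7·(-1) + (-5)·3) = (-4, 40, -31)
w2 = Dw1 = (4·(-4) + 7·40 + (-3)·(-31); 7·(-4) + 2·40 + 7·(-31); (-3)·(-4) + 7·40 + (-5)·(-31)) = (357, -165, 447)
Dw2 = (-1068, 5298, -4461)
w2·Dw2 = 357·(-1068) + (-165)·5298 + 447·(-4461) = -3249513; w2·w2 = 357·357 + (-165)·(-165) + 447·447 = 354483
λ ≈ -3249513/354483 = -9.167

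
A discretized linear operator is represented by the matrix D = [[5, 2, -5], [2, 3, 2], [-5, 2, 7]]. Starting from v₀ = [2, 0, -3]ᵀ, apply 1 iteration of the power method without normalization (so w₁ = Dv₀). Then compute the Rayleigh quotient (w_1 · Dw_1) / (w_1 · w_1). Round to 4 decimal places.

w1 = Dv₀ = (5·2 + 2·0 + (-5)·(-3); 2·2 + 3·0 + 2·(-3); (-5)·2 + 2·0 + 7·(-3)) = (25, -2, -31)
Dw1 = (276, -18, -346)
w1·Dw1 = 25·276 + (-2)·(-18) + (-31)·(-346) = 17662; w1·w1 = 25·25 + (-2)·(-2) + (-31)·(-31) = 1590
λ ≈ 17662/1590 = 11.1082

λ ≈ 11.1082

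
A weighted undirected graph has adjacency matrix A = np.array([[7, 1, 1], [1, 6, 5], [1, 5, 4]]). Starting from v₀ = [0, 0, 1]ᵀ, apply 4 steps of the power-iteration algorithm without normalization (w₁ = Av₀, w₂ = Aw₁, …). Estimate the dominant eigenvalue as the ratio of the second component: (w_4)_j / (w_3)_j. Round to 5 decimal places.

10.51128

w1 = Av₀ = (7·0 + 1·0 + 1·1; 1·0 + 6·0 + 5·1; 1·0 + 5·0 + 4·1) = (1, 5, 4)
w2 = Aw1 = (7·1 + 1·5 + 1·4; 1·1 + 6·5 + 5·4; 1·1 + 5·5 + 4·4) = (16, 51, 42)
w3 = Aw2 = (205, 532, 439)
w4 = Aw3 = (2406, 5592, 4621)
Ratio at component: 5592 / 532 = 10.51128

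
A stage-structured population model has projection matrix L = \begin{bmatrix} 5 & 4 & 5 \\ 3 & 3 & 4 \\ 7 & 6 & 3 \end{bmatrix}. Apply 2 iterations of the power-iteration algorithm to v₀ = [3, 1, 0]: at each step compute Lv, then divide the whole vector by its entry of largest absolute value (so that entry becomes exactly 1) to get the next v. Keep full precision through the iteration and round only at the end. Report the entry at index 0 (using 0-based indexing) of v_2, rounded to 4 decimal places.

0.9720

Lv0 = (19.00000, 12.00000, 27.00000); divide by 27.00000 → v1 = (0.70370, 0.44444, 1.00000)
Lv1 = (10.29630, 7.44444, 10.59259); divide by 10.59259 → v2 = (0.97203, 0.70280, 1.00000)
Requested entry of v2: 278/286 = 0.9720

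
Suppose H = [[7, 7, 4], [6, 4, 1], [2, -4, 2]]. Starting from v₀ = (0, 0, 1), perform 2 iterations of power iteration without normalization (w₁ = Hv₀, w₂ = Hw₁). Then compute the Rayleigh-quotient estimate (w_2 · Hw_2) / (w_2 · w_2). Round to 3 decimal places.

12.366

w1 = Hv₀ = (7·0 + 7·0 + 4·1; 6·0 + 4·0 + 1·1; 2·0 + (-4)·0 + 2·1) = (4, 1, 2)
w2 = Hw1 = (7·4 + 7·1 + 4·2; 6·4 + 4·1 + 1·2; 2·4 + (-4)·1 + 2·2) = (43, 30, 8)
Hw2 = (543, 386, -18)
w2·Hw2 = 43·543 + 30·386 + 8·(-18) = 34785; w2·w2 = 43·43 + 30·30 + 8·8 = 2813
λ ≈ 34785/2813 = 12.366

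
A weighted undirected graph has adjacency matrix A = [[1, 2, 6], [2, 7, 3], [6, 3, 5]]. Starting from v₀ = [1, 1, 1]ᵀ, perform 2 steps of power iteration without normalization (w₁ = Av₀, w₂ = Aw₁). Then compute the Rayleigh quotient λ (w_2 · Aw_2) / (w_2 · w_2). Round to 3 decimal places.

w1 = Av₀ = (1·1 + 2·1 + 6·1; 2·1 + 7·1 + 3·1; 6·1 + 3·1 + 5·1) = (9, 12, 14)
w2 = Aw1 = (1·9 + 2·12 + 6·14; 2·9 + 7·12 + 3·14; 6·9 + 3·12 + 5·14) = (117, 144, 160)
Aw2 = (1365, 1722, 1934)
w2·Aw2 = 117·1365 + 144·1722 + 160·1934 = 717113; w2·w2 = 117·117 + 144·144 + 160·160 = 60025
λ ≈ 717113/60025 = 11.947

λ ≈ 11.947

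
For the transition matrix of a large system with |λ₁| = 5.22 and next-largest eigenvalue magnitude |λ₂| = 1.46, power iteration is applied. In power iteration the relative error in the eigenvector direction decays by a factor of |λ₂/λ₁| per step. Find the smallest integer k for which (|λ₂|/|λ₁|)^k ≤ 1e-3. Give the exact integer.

6

|λ₂/λ₁| = 1.46/5.22 = 0.27969
Need k ≥ ln(1e-3) / ln(0.27969) = -6.9078 / -1.2741 ≈ 5.422
Smallest integer k satisfying the bound: 6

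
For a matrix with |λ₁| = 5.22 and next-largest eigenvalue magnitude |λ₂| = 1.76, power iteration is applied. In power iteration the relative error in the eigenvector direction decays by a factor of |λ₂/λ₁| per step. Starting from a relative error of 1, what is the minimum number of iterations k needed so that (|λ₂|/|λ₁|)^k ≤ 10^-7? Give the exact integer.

15

|λ₂/λ₁| = 1.76/5.22 = 0.33716
Need k ≥ ln(10^-7) / ln(0.33716) = -16.1181 / -1.0872 ≈ 14.826
Smallest integer k satisfying the bound: 15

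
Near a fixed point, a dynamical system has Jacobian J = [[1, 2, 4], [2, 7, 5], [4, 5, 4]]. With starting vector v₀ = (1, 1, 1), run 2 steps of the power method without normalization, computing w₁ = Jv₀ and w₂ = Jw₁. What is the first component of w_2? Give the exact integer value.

87

w1 = Jv₀ = (1·1 + 2·1 + 4·1; 2·1 + 7·1 + 5·1; 4·1 + 5·1 + 4·1) = (7, 14, 13)
w2 = Jw1 = (1·7 + 2·14 + 4·13; 2·7 + 7·14 + 5·13; 4·7 + 5·14 + 4·13) = (87, 177, 150)
The requested component of w2 is 87.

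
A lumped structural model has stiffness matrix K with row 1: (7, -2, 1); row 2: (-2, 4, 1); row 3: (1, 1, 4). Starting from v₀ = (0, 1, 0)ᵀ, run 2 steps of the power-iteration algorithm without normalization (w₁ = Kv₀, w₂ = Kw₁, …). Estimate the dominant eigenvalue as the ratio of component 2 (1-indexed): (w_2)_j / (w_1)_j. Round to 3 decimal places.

5.250

w1 = Kv₀ = (7·0 + (-2)·1 + 1·0; (-2)·0 + 4·1 + 1·0; 1·0 + 1·1 + 4·0) = (-2, 4, 1)
w2 = Kw1 = (7·(-2) + (-2)·4 + 1·1; (-2)·(-2) + 4·4 + 1·1; 1·(-2) + 1·4 + 4·1) = (-21, 21, 6)
Ratio at component: 21 / 4 = 5.250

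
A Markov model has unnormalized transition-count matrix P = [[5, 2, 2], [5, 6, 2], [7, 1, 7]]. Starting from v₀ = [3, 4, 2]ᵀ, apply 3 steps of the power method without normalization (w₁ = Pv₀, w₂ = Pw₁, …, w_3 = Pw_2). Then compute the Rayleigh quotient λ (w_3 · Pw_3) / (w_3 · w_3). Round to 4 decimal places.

11.6865

w1 = Pv₀ = (5·3 + 2·4 + 2·2; 5·3 + 6·4 + 2·2; 7·3 + 1·4 + 7·2) = (27, 43, 39)
w2 = Pw1 = (5·27 + 2·43 + 2·39; 5·27 + 6·43 + 2·39; 7·27 + 1·43 + 7·39) = (299, 471, 505)
w3 = Pw2 = (3447, 5331, 6099)
Pw3 = (40095, 61419, 72153)
w3·Pw3 = 3447·40095 + 5331·61419 + 6099·72153 = 905693301; w3·w3 = 3447·3447 + 5331·5331 + 6099·6099 = 77499171
λ ≈ 905693301/77499171 = 11.6865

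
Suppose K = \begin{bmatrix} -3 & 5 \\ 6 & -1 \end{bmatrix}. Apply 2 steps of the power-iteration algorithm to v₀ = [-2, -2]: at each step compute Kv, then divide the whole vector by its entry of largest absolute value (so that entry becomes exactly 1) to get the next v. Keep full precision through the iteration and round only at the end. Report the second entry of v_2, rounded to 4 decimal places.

Kv0 = (-4.00000, -10.00000); divide by -10.00000 → v1 = (0.40000, 1.00000)
Kv1 = (3.80000, 1.40000); divide by 3.80000 → v2 = (1.00000, 0.36842)
Requested entry of v2: -14/-38 = 0.3684

0.3684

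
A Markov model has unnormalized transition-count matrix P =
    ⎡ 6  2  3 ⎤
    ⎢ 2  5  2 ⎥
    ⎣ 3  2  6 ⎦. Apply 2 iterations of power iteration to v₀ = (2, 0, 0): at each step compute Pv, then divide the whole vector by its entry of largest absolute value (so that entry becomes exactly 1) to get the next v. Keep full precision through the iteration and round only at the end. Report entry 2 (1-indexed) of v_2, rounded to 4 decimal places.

Pv0 = (12.00000, 4.00000, 6.00000); divide by 12.00000 → v1 = (1.00000, 0.33333, 0.50000)
Pv1 = (8.16667, 4.66667, 6.66667); divide by 8.16667 → v2 = (1.00000, 0.57143, 0.81633)
Requested entry of v2: 56/98 = 0.5714

0.5714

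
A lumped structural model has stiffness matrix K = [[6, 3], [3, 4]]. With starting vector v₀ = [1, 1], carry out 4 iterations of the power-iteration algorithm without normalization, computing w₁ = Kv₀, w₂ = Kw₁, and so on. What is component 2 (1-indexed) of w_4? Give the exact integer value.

3625

w1 = Kv₀ = (9, 7)
w2 = Kw1 = (75, 55)
w3 = Kw2 = (615, 445)
w4 = Kw3 = (5025, 3625)
The requested component of w4 is 3625.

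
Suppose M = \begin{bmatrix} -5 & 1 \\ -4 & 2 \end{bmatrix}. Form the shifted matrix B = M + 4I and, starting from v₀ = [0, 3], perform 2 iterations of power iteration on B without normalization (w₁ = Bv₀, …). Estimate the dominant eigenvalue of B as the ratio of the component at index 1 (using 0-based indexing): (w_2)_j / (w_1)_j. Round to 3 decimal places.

5.333

B = M + 4I has rows (-1, 1); (-4, 6)
w1 = Bv₀ = (3, 18)
w2 = Bw1 = (15, 96)
Ratio: 96/18 = 5.333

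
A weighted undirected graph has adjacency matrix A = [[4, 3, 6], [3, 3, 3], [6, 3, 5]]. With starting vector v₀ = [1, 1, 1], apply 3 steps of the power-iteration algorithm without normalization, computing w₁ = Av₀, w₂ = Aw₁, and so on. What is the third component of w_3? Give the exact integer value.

2177

w1 = Av₀ = (4·1 + 3·1 + 6·1; 3·1 + 3·1 + 3·1; 6·1 + 3·1 + 5·1) = (13, 9, 14)
w2 = Aw1 = (4·13 + 3·9 + 6·14; 3·13 + 3·9 + 3·14; 6·13 + 3·9 + 5·14) = (163, 108, 175)
w3 = Aw2 = (2026, 1338, 2177)
The requested component of w3 is 2177.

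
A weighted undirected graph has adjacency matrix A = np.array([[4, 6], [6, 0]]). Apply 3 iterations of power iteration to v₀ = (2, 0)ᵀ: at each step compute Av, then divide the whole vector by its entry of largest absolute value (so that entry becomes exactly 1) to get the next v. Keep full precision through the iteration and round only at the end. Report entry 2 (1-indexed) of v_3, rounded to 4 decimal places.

0.8864

Av0 = (8.00000, 12.00000); divide by 12.00000 → v1 = (0.66667, 1.00000)
Av1 = (8.66667, 4.00000); divide by 8.66667 → v2 = (1.00000, 0.46154)
Av2 = (6.76923, 6.00000); divide by 6.76923 → v3 = (1.00000, 0.88636)
Requested entry of v3: 624/704 = 0.8864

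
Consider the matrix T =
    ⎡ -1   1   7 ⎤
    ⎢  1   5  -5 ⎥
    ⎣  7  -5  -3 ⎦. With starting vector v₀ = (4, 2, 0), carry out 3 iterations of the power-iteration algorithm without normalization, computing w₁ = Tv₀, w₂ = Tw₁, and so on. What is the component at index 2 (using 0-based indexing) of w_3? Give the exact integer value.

w1 = Tv₀ = (-2, 14, 18)
w2 = Tw1 = (142, -22, -138)
w3 = Tw2 = (-1130, 722, 1518)
The requested component of w3 is 1518.

1518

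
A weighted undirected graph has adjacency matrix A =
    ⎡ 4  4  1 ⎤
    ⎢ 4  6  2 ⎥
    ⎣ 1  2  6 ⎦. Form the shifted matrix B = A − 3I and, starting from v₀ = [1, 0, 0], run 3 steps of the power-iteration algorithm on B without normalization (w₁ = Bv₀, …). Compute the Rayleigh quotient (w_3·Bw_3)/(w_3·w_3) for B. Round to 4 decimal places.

B = A − 3I has rows (1, 4, 1); (4, 3, 2); (1, 2, 3)
w1 = Bv₀ = (1, 4, 1)
w2 = Bw1 = (18, 18, 12)
w3 = Bw2 = (102, 150, 90)
Bw3 = (792, 1038, 672)
w3·Bw3 = 296964; w3·w3 = 41004; μ ≈ 296964/41004 = 7.2423

7.2423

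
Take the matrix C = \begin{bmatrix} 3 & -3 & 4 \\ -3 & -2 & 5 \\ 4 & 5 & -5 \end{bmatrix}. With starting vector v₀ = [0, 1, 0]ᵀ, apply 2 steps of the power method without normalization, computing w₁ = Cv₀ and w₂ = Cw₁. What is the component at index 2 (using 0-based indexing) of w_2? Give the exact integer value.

-47

w1 = Cv₀ = (-3, -2, 5)
w2 = Cw1 = (17, 38, -47)
The requested component of w2 is -47.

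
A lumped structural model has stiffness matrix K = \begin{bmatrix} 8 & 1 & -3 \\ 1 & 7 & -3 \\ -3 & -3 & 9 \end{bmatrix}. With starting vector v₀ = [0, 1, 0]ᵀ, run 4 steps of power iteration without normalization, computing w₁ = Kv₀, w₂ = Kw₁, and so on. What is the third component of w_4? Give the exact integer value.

-9354

w1 = Kv₀ = (1, 7, -3)
w2 = Kw1 = (24, 59, -51)
w3 = Kw2 = (404, 590, -708)
w4 = Kw3 = (5946, 6658, -9354)
The requested component of w4 is -9354.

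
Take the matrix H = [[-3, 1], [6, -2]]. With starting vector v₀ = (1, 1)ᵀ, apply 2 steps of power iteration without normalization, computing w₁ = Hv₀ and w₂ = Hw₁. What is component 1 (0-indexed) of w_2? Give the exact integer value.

w1 = Hv₀ = ((-3)·1 + 1·1; 6·1 + (-2)·1) = (-2, 4)
w2 = Hw1 = ((-3)·(-2) + 1·4; 6·(-2) + (-2)·4) = (10, -20)
The requested component of w2 is -20.

-20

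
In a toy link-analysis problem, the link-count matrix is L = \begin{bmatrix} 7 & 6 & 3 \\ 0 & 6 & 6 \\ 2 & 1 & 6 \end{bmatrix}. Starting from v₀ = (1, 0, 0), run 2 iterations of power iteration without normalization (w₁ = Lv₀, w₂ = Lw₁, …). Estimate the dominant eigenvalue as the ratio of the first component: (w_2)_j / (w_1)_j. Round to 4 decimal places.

λ ≈ 7.8571

w1 = Lv₀ = (7, 0, 2)
w2 = Lw1 = (55, 12, 26)
Ratio at component: 55 / 7 = 7.8571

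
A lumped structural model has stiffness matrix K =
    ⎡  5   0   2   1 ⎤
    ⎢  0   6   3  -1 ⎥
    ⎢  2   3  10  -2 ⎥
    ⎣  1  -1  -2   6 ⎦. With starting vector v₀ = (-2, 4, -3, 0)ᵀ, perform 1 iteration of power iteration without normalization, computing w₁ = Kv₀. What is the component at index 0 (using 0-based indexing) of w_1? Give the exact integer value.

-16

w1 = Kv₀ = (5·(-2) + 0·4 + 2·(-3) + 1·0; 0·(-2) + 6·4 + 3·(-3) + (-1)·0; 2·(-2) + 3·4 + 10·(-3) + (-2)·0; 1·(-2) + (-1)·4 + (-2)·(-3) + 6·0) = (-16, 15, -22, 0)
The requested component of w1 is -16.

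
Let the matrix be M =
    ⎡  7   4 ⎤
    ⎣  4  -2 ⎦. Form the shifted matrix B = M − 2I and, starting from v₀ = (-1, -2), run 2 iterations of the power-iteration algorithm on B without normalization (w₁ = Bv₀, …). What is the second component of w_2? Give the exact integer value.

-68

B = M − 2I has rows (5, 4); (4, -4)
w1 = Bv₀ = (5·(-1) + 4·(-2); 4·(-1) + (-4)·(-2)) = (-13, 4)
w2 = Bw1 = (5·(-13) + 4·4; 4·(-13) + (-4)·4) = (-49, -68)
Requested component of w2: -68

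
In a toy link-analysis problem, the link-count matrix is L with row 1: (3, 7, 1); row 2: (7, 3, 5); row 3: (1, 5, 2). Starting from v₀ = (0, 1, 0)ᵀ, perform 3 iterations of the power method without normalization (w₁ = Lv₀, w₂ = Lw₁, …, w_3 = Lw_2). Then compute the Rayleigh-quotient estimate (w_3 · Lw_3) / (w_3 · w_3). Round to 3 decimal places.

w1 = Lv₀ = (7, 3, 5)
w2 = Lw1 = (47, 83, 32)
w3 = Lw2 = (754, 738, 526)
Lw3 = (7954, 10122, 5496)
w3·Lw3 = 754·7954 + 738·10122 + 526·5496 = 16358248; w3·w3 = 754·754 + 738·738 + 526·526 = 1389836
λ ≈ 16358248/1389836 = 11.770

11.770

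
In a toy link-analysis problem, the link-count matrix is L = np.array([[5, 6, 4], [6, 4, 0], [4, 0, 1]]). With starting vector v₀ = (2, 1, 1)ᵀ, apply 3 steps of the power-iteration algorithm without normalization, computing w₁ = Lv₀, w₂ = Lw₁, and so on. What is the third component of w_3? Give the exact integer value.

1017

w1 = Lv₀ = (5·2 + 6·1 + 4·1; 6·2 + 4·1 + 0·1; 4·2 + 0·1 + 1·1) = (20, 16, 9)
w2 = Lw1 = (5·20 + 6·16 + 4·9; 6·20 + 4·16 + 0·9; 4·20 + 0·16 + 1·9) = (232, 184, 89)
w3 = Lw2 = (2620, 2128, 1017)
The requested component of w3 is 1017.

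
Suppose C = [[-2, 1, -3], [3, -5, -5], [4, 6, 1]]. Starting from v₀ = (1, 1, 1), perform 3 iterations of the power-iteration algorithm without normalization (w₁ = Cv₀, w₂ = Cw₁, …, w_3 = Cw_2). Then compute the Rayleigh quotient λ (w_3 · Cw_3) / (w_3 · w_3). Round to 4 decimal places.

w1 = Cv₀ = ((-2)·1 + 1·1 + (-3)·1; 3·1 + (-5)·1 + (-5)·1; 4·1 + 6·1 + 1·1) = (-4, -7, 11)
w2 = Cw1 = ((-2)·(-4) + 1·(-7) + (-3)·11; 3·(-4) + (-5)·(-7) + (-5)·11; 4·(-4) + 6·(-7) + 1·11) = (-32, -32, -47)
w3 = Cw2 = (173, 299, -367)
Cw3 = (1054, 859, 2119)
w3·Cw3 = 173·1054 + 299·859 + (-367)·2119 = -338490; w3·w3 = 173·173 + 299·299 + (-367)·(-367) = 254019
λ ≈ -338490/254019 = -1.3325

-1.3325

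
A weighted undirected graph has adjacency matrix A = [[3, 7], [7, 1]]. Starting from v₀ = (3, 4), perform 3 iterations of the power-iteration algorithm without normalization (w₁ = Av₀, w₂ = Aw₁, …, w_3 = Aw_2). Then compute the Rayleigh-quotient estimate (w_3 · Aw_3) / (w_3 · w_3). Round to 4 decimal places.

w1 = Av₀ = (3·3 + 7·4; 7·3 + 1·4) = (37, 25)
w2 = Aw1 = (3·37 + 7·25; 7·37 + 1·25) = (286, 284)
w3 = Aw2 = (2846, 2286)
Aw3 = (24540, 22208)
w3·Aw3 = 2846·24540 + 2286·22208 = 120608328; w3·w3 = 2846·2846 + 2286·2286 = 13325512
λ ≈ 120608328/13325512 = 9.0509

λ ≈ 9.0509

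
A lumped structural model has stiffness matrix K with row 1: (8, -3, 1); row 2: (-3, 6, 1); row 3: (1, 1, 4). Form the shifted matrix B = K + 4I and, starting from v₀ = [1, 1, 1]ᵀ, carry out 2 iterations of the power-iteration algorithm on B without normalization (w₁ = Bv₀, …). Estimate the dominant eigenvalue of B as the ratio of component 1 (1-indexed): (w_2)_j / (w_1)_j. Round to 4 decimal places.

10.6000

B = K + 4I has rows (12, -3, 1); (-3, 10, 1); (1, 1, 8)
w1 = Bv₀ = (12·1 + (-3)·1 + 1·1; (-3)·1 + 10·1 + 1·1; 1·1 + 1·1 + 8·1) = (10, 8, 10)
w2 = Bw1 = (12·10 + (-3)·8 + 1·10; (-3)·10 + 10·8 + 1·10; 1·10 + 1·8 + 8·10) = (106, 60, 98)
Ratio: 106/10 = 10.6000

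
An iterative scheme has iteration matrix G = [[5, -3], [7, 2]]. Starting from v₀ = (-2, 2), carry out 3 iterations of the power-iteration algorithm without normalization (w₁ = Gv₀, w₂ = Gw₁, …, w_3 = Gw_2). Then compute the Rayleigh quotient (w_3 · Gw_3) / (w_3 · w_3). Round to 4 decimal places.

w1 = Gv₀ = (-16, -10)
w2 = Gw1 = (-50, -132)
w3 = Gw2 = (146, -614)
Gw3 = (2572, -206)
w3·Gw3 = 146·2572 + (-614)·(-206) = 501996; w3·w3 = 146·146 + (-614)·(-614) = 398312
λ ≈ 501996/398312 = 1.2603

λ ≈ 1.2603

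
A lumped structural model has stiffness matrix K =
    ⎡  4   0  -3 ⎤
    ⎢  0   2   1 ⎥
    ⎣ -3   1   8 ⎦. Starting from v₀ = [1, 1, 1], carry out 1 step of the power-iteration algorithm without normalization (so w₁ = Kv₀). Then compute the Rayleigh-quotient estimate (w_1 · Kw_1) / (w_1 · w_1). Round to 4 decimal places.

6.7391

w1 = Kv₀ = (4·1 + 0·1 + (-3)·1; 0·1 + 2·1 + 1·1; (-3)·1 + 1·1 + 8·1) = (1, 3, 6)
Kw1 = (-14, 12, 48)
w1·Kw1 = 1·(-14) + 3·12 + 6·48 = 310; w1·w1 = 1·1 + 3·3 + 6·6 = 46
λ ≈ 310/46 = 6.7391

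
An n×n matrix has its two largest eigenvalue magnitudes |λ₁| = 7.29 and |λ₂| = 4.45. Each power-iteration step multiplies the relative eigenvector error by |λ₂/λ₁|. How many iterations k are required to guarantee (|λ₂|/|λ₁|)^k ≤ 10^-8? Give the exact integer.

|λ₂/λ₁| = 4.45/7.29 = 0.61043
Need k ≥ ln(10^-8) / ln(0.61043) = -18.4207 / -0.4936 ≈ 37.319
Smallest integer k satisfying the bound: 38

38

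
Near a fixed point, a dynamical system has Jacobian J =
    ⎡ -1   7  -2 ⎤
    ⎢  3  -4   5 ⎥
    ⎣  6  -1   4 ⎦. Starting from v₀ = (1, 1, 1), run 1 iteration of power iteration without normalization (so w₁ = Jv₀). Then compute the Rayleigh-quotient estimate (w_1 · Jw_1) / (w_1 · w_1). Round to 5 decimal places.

w1 = Jv₀ = ((-1)·1 + 7·1 + (-2)·1; 3·1 + (-4)·1 + 5·1; 6·1 + (-1)·1 + 4·1) = (4, 4, 9)
Jw1 = (6, 41, 56)
w1·Jw1 = 4·6 + 4·41 + 9·56 = 692; w1·w1 = 4·4 + 4·4 + 9·9 = 113
λ ≈ 692/113 = 6.12389

λ ≈ 6.12389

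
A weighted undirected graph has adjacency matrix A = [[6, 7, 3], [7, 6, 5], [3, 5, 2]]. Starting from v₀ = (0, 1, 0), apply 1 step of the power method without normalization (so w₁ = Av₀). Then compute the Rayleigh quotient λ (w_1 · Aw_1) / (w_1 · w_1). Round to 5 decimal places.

w1 = Av₀ = (6·0 + 7·1 + 3·0; 7·0 + 6·1 + 5·0; 3·0 + 5·1 + 2·0) = (7, 6, 5)
Aw1 = (99, 110, 61)
w1·Aw1 = 7·99 + 6·110 + 5·61 = 1658; w1·w1 = 7·7 + 6·6 + 5·5 = 110
λ ≈ 1658/110 = 15.07273

15.07273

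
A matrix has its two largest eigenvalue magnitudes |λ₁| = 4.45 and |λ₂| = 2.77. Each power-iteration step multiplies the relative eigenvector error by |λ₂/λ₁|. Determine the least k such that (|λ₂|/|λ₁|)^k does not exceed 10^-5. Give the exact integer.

25

|λ₂/λ₁| = 2.77/4.45 = 0.62247
Need k ≥ ln(10^-5) / ln(0.62247) = -11.5129 / -0.4741 ≈ 24.286
Smallest integer k satisfying the bound: 25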